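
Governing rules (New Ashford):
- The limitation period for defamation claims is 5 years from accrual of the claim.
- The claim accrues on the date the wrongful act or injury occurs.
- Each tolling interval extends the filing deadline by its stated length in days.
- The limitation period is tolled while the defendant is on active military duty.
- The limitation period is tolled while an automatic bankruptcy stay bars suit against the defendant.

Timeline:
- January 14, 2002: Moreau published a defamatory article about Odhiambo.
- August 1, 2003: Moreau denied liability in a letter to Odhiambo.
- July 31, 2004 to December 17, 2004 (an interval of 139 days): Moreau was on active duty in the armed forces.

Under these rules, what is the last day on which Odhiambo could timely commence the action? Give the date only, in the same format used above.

June 2, 2007

The claim accrued on January 14, 2002, the date of the act.
5 years from January 14, 2002 is January 14, 2007.
The defendant's active military service from July 31, 2004 to December 17, 2004 tolled the period for 139 days, extending the deadline to June 2, 2007.
Nothing else in the chronology tolls or restarts the period.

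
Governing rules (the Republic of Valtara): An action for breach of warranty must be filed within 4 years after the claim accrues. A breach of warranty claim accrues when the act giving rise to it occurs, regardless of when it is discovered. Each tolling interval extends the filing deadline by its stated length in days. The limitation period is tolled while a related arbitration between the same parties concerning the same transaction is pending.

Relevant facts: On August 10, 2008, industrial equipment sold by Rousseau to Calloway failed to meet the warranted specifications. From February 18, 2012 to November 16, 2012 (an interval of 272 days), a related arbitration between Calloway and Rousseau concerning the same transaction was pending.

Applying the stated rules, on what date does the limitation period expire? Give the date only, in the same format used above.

The limitation period began to run on August 10, 2008.
Adding the 4 years base period to August 10, 2008 gives a deadline of August 10, 2012, before any tolling.
The pending related arbitration from February 18, 2012 to November 16, 2012 tolled the period for 272 days, extending the deadline to May 9, 2013.

May 9, 2013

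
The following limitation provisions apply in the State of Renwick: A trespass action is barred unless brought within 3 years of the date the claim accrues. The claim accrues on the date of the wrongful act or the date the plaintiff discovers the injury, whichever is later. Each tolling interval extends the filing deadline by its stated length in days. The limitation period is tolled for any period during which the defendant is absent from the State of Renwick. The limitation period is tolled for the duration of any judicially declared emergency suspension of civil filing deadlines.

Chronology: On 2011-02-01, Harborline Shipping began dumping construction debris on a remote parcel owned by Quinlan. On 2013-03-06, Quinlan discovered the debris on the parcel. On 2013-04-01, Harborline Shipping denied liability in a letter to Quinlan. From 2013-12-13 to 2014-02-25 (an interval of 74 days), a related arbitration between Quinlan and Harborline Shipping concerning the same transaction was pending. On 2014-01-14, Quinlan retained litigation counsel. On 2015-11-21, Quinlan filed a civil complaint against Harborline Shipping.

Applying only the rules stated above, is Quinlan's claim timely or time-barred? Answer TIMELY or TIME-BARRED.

The claim accrued on 2013-03-06 — the later of the 2011-02-01 act and the 2013-03-06 discovery.
The untolled deadline — 3 years after 2013-03-06 — is 2016-03-06.
The pending related arbitration from 2013-12-13 to 2014-02-25 does not toll the period, because no stated rule makes a pending arbitration a tolling event.
The other events in the timeline have no effect on the limitation period under the stated rules.
Quinlan filed on 2015-11-21, before the 2016-03-06 deadline, so the action is timely.

TIMELY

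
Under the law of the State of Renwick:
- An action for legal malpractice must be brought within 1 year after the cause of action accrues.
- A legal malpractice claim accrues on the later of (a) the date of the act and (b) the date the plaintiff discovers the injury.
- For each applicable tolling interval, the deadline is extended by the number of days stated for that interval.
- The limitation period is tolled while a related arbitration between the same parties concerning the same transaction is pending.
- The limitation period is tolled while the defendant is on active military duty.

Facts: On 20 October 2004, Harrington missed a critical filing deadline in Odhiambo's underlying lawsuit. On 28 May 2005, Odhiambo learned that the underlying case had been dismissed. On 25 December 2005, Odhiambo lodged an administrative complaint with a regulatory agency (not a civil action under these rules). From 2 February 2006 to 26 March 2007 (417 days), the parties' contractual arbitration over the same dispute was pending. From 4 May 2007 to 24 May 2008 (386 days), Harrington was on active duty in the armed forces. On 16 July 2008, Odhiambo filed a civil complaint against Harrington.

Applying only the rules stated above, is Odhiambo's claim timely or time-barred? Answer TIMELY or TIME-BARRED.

The claim accrued on 28 May 2005 — the later of the 20 October 2004 act and the 28 May 2005 discovery.
1 year from 28 May 2005 is 28 May 2006.
The period was tolled for 417 days by the pending related arbitration (2 February 2006 to 26 March 2007), pushing the deadline to 19 July 2007.
Because the defendant's active military service ran from 4 May 2007 to 24 May 2008, the deadline is extended by 386 days to 8 August 2008.
Nothing else in the chronology tolls or restarts the period.
Odhiambo filed on 16 July 2008, before the 8 August 2008 deadline, so the action is timely.

TIMELY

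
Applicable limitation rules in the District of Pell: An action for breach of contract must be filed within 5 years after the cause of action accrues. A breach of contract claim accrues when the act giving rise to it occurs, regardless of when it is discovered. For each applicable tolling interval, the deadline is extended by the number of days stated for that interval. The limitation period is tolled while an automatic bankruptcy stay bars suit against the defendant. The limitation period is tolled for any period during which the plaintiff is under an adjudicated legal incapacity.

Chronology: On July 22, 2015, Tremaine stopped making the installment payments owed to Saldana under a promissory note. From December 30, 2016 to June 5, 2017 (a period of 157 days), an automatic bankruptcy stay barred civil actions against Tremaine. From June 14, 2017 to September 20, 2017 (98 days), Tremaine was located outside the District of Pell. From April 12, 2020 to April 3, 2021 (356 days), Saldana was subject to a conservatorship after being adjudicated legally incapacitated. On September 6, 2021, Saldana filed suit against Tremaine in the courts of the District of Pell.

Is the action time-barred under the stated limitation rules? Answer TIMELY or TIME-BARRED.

TIMELY

The cause of action accrued on July 22, 2015, the date of the act.
Adding the 5 years base period to July 22, 2015 gives a deadline of July 22, 2020, before any tolling.
Because the automatic bankruptcy stay ran from December 30, 2016 to June 5, 2017, the deadline is extended by 157 days to December 26, 2020.
The period was tolled for 356 days by the plaintiff's legal incapacity (April 12, 2020 to April 3, 2021), pushing the deadline to December 17, 2021.
Although the defendant's absence ran from June 14, 2017 to September 20, 2017, the stated rules do not make that a tolling event, so it is disregarded.
The September 6, 2021 filing precedes the December 17, 2021 deadline; the claim is timely.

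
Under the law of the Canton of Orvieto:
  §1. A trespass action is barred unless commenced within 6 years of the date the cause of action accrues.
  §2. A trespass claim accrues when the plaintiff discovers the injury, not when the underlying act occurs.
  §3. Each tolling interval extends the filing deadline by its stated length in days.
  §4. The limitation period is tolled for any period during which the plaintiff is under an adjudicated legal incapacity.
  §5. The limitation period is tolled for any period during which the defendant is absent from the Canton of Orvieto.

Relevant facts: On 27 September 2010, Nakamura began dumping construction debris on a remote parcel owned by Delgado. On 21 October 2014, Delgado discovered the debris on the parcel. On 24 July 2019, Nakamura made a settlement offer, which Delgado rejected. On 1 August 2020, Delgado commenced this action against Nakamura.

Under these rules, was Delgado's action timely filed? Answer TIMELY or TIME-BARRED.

Under the discovery rule, the claim accrued on 21 October 2014, when Delgado discovered the injury — not on the 27 September 2010 date of the underlying act.
6 years from 21 October 2014 is 21 October 2020.
Nothing else in the chronology tolls or restarts the period.
The 1 August 2020 filing precedes the 21 October 2020 deadline; the claim is timely.

TIMELY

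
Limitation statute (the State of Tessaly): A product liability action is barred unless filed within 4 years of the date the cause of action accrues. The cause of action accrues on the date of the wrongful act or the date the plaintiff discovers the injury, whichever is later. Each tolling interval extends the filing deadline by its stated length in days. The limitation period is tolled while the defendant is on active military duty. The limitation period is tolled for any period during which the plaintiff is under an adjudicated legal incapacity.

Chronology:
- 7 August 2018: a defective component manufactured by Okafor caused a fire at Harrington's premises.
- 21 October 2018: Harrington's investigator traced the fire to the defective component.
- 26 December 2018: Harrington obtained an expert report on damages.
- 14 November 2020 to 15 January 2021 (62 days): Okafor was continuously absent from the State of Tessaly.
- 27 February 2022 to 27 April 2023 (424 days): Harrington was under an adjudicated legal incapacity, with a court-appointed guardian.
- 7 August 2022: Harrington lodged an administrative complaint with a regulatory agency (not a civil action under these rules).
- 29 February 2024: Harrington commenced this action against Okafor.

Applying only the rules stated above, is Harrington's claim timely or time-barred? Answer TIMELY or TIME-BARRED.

TIME-BARRED

Because discovery on 21 October 2018 post-dates the 7 August 2018 act, accrual under the later-of rule falls on 21 October 2018.
Adding the 4 years base period to 21 October 2018 gives a deadline of 21 October 2022, before any tolling.
The period was tolled for 424 days by the plaintiff's legal incapacity (27 February 2022 to 27 April 2023), pushing the deadline to 19 December 2023.
Although the defendant's absence ran from 14 November 2020 to 15 January 2021, the stated rules do not make that a tolling event, so it is disregarded.
The other events in the timeline have no effect on the limitation period under the stated rules.
Harrington filed on 29 February 2024, after the 19 December 2023 deadline, so the action is time-barred.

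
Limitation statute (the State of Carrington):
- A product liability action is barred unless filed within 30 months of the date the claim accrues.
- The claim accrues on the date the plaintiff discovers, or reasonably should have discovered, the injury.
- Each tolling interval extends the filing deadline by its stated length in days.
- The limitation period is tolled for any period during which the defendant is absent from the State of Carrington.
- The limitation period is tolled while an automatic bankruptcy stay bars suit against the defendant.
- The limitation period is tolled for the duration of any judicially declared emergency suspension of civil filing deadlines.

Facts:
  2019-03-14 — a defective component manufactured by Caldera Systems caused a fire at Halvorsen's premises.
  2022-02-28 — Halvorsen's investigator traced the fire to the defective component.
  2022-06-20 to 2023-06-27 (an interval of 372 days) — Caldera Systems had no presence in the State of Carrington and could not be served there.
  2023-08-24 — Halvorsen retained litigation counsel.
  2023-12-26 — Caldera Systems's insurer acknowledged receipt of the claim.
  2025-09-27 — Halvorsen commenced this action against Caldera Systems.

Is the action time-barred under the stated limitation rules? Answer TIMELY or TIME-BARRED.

Under the discovery rule, the claim accrued on 2022-02-28, when Halvorsen discovered the injury — not on the 2019-03-14 date of the underlying act.
30 months from 2022-02-28 is 2024-08-28.
The defendant's absence from the jurisdiction from 2022-06-20 to 2023-06-27 tolled the period for 372 days, extending the deadline to 2025-09-04.
None of the other events listed affects the running of the period under the stated rules.
The 2025-09-27 filing falls after the 2025-09-04 deadline; the claim is time-barred.

TIME-BARRED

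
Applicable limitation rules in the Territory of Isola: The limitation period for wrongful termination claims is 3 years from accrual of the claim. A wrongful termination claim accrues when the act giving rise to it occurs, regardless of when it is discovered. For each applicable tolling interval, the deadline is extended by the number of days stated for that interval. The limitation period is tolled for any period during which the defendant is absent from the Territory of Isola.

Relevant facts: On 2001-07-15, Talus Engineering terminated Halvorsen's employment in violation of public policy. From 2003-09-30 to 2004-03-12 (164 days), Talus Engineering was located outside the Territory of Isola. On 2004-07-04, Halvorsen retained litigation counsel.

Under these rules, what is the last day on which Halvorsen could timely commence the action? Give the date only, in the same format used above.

The claim accrued on 2001-07-15, the date of the act.
Adding the 3 years base period to 2001-07-15 gives a deadline of 2004-07-15, before any tolling.
The defendant's absence from the jurisdiction from 2003-09-30 to 2004-03-12 tolled the period for 164 days, extending the deadline to 2004-12-26.
None of the other events listed affects the running of the period under the stated rules.

2004-12-26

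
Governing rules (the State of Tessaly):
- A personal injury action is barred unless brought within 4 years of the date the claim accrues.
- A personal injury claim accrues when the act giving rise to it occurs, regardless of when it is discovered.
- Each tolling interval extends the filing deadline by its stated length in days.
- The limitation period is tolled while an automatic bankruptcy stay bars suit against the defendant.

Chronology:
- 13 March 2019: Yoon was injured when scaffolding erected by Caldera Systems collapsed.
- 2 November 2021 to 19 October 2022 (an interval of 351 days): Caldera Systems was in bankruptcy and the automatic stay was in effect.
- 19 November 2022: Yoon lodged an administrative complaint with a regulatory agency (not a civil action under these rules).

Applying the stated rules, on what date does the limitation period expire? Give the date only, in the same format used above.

The limitation period began to run on 13 March 2019.
The untolled deadline — 4 years after 13 March 2019 — is 13 March 2023.
Because the automatic bankruptcy stay ran from 2 November 2021 to 19 October 2022, the deadline is extended by 351 days to 27 February 2024.
None of the other events listed affects the running of the period under the stated rules.

27 February 2024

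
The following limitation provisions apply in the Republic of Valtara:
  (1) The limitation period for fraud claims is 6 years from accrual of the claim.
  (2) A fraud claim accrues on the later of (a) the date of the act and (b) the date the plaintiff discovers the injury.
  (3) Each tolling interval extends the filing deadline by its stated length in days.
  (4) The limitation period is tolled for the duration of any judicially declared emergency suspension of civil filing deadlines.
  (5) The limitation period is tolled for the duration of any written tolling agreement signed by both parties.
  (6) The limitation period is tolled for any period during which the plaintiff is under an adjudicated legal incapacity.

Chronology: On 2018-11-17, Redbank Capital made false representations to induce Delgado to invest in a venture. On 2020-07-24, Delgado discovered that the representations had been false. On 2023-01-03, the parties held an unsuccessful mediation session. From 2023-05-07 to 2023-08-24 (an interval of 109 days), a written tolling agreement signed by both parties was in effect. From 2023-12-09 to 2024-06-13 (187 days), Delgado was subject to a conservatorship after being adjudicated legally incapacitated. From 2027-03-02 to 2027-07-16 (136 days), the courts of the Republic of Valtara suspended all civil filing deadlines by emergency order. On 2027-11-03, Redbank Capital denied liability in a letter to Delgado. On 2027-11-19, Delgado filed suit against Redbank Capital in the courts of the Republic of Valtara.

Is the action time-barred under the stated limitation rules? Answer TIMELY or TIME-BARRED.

TIME-BARRED

Taking the later of the act (2018-11-17) and discovery (2020-07-24), the claim accrued on 2020-07-24.
6 years from 2020-07-24 is 2026-07-24.
The written tolling agreement from 2023-05-07 to 2023-08-24 tolled the period for 109 days, extending the deadline to 2026-11-10.
The period was tolled for 187 days by the plaintiff's legal incapacity (2023-12-09 to 2024-06-13), pushing the deadline to 2027-05-16.
Because the emergency suspension of filing deadlines ran from 2027-03-02 to 2027-07-16, the deadline is extended by 136 days to 2027-09-29.
The other events in the timeline have no effect on the limitation period under the stated rules.
The 2027-11-19 filing falls after the 2027-09-29 deadline; the claim is time-barred.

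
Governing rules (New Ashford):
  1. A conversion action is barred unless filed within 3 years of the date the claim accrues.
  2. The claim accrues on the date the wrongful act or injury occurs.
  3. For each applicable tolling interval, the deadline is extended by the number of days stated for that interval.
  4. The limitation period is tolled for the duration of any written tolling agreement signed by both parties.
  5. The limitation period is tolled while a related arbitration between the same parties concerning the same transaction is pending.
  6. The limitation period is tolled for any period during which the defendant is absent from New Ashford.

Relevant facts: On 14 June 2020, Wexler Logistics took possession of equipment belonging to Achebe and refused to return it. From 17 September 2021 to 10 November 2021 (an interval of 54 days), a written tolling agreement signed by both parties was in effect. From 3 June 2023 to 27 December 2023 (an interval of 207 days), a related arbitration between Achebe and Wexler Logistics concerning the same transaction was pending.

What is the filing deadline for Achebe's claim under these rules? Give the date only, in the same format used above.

1 March 2024

The claim accrued on 14 June 2020, when the wrongful act occurred.
Adding the 3 years base period to 14 June 2020 gives a deadline of 14 June 2023, before any tolling.
The written tolling agreement from 17 September 2021 to 10 November 2021 tolled the period for 54 days, extending the deadline to 7 August 2023.
The period was tolled for 207 days by the pending related arbitration (3 June 2023 to 27 December 2023), pushing the deadline to 1 March 2024.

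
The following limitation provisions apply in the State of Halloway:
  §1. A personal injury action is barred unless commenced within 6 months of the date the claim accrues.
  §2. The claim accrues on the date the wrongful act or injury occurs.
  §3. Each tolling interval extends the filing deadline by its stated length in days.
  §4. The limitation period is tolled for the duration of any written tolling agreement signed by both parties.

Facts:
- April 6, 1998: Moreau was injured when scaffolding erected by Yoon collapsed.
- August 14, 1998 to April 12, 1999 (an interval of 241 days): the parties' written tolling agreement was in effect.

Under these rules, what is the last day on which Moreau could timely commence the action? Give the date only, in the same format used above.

The claim accrued on April 6, 1998, when the wrongful act occurred.
Adding the 6 months base period to April 6, 1998 gives a deadline of October 6, 1998, before any tolling.
The written tolling agreement from August 14, 1998 to April 12, 1999 tolled the period for 241 days, extending the deadline to June 4, 1999.

June 4, 1999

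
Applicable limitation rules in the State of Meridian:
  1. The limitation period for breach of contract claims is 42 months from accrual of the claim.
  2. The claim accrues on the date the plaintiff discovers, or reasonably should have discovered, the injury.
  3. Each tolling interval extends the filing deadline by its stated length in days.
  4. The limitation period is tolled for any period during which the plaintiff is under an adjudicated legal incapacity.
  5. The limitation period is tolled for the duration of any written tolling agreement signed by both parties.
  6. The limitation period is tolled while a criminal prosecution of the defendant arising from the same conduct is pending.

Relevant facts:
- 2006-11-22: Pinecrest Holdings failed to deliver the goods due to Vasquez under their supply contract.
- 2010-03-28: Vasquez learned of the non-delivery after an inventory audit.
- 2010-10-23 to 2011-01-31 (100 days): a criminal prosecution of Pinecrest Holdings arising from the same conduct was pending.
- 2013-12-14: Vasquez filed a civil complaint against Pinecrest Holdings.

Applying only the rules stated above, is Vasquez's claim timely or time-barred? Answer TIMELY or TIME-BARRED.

TIMELY

The claim did not accrue until Vasquez discovered the injury on 2010-03-28; the 2006-11-22 act date does not start the clock under the stated rule.
42 months from 2010-03-28 is 2013-09-28.
The pending criminal prosecution from 2010-10-23 to 2011-01-31 tolled the period for 100 days, extending the deadline to 2014-01-06.
Vasquez filed on 2013-12-14, before the 2014-01-06 deadline, so the action is timely.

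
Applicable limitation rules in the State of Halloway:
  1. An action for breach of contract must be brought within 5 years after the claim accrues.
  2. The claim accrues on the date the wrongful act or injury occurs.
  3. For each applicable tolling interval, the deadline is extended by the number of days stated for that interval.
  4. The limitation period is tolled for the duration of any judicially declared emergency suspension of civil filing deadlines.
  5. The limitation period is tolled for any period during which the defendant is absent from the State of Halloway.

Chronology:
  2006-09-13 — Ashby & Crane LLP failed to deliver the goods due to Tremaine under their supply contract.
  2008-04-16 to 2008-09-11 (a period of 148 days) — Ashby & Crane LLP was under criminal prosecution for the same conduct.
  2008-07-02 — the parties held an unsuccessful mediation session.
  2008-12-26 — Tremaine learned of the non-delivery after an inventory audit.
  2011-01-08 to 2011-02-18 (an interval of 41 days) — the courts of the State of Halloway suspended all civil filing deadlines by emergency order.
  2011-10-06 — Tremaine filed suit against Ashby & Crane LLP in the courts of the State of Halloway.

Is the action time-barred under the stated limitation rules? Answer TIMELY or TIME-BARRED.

Because the rule ties accrual to occurrence, the claim accrued on 2006-09-13, not on the 2008-12-26 discovery date.
5 years from 2006-09-13 is 2011-09-13.
The emergency suspension of filing deadlines from 2011-01-08 to 2011-02-18 tolled the period for 41 days, extending the deadline to 2011-10-24.
No stated provision tolls the period for a criminal prosecution, so the interval from 2008-04-16 to 2008-09-11 has no effect on the deadline.
The other events in the timeline have no effect on the limitation period under the stated rules.
The 2011-10-06 filing precedes the 2011-10-24 deadline; the claim is timely.

TIMELY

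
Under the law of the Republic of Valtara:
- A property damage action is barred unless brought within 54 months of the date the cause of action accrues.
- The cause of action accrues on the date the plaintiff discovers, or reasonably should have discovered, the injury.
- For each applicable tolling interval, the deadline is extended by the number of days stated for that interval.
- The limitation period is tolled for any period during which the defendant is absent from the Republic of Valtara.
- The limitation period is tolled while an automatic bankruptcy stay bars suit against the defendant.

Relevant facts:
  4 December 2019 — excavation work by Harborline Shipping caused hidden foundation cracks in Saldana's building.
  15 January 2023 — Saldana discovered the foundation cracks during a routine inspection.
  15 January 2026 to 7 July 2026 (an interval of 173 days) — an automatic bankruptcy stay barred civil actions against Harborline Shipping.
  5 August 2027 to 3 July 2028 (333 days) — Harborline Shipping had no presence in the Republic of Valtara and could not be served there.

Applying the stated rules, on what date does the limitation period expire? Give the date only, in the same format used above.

Accrual is tied to discovery, so the period began on 15 January 2023 rather than on 4 December 2019 when the act occurred.
Adding the 54 months base period to 15 January 2023 gives a deadline of 15 July 2027, before any tolling.
The period was tolled for 173 days by the automatic bankruptcy stay (15 January 2026 to 7 July 2026), pushing the deadline to 4 January 2028.
Because the defendant's absence from the jurisdiction ran from 5 August 2027 to 3 July 2028, the deadline is extended by 333 days to 2 December 2028.

2 December 2028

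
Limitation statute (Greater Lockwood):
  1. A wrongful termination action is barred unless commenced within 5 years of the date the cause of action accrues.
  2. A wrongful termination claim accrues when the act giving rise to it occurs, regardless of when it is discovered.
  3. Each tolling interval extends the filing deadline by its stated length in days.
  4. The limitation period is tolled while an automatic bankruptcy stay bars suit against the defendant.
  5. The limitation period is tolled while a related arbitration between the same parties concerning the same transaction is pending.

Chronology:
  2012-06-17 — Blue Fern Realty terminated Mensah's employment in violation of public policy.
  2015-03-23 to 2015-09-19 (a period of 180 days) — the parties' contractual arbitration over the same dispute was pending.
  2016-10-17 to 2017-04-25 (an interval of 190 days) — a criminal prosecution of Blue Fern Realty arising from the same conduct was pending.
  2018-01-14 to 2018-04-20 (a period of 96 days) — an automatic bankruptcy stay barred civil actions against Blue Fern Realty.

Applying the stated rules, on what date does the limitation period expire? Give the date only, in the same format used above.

The cause of action accrued on 2012-06-17, the date of the act.
Adding the 5 years base period to 2012-06-17 gives a deadline of 2017-06-17, before any tolling.
The period was tolled for 180 days by the pending related arbitration (2015-03-23 to 2015-09-19), pushing the deadline to 2017-12-14.
The automatic bankruptcy stay starting 2018-01-14 came too late — the period had run on 2017-12-14 — and so does not extend the deadline.
No stated provision tolls the period for a criminal prosecution, so the interval from 2016-10-17 to 2017-04-25 has no effect on the deadline.

2017-12-14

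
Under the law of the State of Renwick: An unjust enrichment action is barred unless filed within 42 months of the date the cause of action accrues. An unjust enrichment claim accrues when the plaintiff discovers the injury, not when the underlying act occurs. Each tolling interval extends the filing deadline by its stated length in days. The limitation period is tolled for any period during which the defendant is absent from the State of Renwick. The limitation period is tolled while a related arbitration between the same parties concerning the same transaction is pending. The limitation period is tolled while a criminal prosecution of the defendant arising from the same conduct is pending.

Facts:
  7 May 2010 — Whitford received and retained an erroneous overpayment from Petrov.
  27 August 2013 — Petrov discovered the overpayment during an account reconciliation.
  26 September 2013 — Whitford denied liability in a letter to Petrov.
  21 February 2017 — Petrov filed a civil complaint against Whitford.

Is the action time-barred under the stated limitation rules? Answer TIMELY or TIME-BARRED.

TIMELY

The claim did not accrue until Petrov discovered the injury on 27 August 2013; the 7 May 2010 act date does not start the clock under the stated rule.
Adding the 42 months base period to 27 August 2013 gives a deadline of 27 February 2017, before any tolling.
None of the other events listed affects the running of the period under the stated rules.
Petrov filed on 21 February 2017, before the 27 February 2017 deadline, so the action is timely.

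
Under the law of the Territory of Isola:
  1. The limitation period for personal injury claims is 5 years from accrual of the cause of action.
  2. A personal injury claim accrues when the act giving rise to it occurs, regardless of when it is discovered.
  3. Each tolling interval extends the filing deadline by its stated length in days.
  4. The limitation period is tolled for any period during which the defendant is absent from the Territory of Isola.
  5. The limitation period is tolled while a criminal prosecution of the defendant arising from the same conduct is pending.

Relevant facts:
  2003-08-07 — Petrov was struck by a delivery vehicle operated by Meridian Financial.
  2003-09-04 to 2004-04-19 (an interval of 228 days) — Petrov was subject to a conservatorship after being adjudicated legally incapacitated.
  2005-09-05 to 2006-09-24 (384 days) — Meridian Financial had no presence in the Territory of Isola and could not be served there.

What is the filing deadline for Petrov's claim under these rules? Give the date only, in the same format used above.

2009-08-26

The claim accrued on 2003-08-07, when the wrongful act occurred.
5 years from 2003-08-07 is 2008-08-07.
The defendant's absence from the jurisdiction from 2005-09-05 to 2006-09-24 tolled the period for 384 days, extending the deadline to 2009-08-26.
No stated provision tolls the period for the plaintiff's incapacity, so the interval from 2003-09-04 to 2004-04-19 has no effect on the deadline.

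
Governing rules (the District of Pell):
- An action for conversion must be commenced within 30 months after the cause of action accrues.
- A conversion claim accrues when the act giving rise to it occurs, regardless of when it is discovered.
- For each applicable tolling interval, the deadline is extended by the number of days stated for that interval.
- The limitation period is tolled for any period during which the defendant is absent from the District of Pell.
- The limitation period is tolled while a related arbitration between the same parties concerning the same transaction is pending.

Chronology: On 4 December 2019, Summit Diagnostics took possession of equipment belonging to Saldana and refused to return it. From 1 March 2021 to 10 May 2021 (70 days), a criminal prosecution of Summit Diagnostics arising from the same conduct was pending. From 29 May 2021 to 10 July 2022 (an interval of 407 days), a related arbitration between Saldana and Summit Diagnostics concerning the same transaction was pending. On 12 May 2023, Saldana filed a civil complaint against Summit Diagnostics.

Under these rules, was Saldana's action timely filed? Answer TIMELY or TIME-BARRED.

TIMELY

The cause of action accrued on 4 December 2019, the date of the act.
30 months from 4 December 2019 is 4 June 2022.
Because the pending related arbitration ran from 29 May 2021 to 10 July 2022, the deadline is extended by 407 days to 16 July 2023.
No stated provision tolls the period for a criminal prosecution, so the interval from 1 March 2021 to 10 May 2021 has no effect on the deadline.
The 12 May 2023 filing precedes the 16 July 2023 deadline; the claim is timely.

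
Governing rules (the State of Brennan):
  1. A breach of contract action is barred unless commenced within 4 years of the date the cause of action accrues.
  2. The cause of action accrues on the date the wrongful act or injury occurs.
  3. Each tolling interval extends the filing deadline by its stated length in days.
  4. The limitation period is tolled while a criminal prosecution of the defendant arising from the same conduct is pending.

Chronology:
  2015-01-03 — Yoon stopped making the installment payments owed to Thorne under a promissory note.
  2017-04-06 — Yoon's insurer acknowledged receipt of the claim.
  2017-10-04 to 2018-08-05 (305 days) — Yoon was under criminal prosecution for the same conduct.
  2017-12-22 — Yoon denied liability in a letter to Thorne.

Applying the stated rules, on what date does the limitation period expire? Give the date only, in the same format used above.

2019-11-04

The limitation period began to run on 2015-01-03.
4 years from 2015-01-03 is 2019-01-03.
The pending criminal prosecution from 2017-10-04 to 2018-08-05 tolled the period for 305 days, extending the deadline to 2019-11-04.
None of the other events listed affects the running of the period under the stated rules.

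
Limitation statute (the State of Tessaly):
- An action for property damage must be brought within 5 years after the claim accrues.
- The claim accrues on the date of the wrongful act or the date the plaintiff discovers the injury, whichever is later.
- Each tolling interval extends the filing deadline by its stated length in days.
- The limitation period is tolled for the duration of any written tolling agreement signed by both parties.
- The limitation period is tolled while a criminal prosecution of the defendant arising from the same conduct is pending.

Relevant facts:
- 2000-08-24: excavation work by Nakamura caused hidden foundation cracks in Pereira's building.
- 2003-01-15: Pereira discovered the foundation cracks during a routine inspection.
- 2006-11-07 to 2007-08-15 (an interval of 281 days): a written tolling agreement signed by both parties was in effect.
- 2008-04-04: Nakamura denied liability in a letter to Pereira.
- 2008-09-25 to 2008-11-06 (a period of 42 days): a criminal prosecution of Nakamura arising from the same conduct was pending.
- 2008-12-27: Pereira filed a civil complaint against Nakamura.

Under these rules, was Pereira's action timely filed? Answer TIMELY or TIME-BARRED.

Because discovery on 2003-01-15 post-dates the 2000-08-24 act, accrual under the later-of rule falls on 2003-01-15.
Adding the 5 years base period to 2003-01-15 gives a deadline of 2008-01-15, before any tolling.
The period was tolled for 281 days by the written tolling agreement (2006-11-07 to 2007-08-15), pushing the deadline to 2008-10-22.
The period was tolled for 42 days by the pending criminal prosecution (2008-09-25 to 2008-11-06), pushing the deadline to 2008-12-03.
None of the other events listed affects the running of the period under the stated rules.
The 2008-12-27 filing falls after the 2008-12-03 deadline; the claim is time-barred.

TIME-BARRED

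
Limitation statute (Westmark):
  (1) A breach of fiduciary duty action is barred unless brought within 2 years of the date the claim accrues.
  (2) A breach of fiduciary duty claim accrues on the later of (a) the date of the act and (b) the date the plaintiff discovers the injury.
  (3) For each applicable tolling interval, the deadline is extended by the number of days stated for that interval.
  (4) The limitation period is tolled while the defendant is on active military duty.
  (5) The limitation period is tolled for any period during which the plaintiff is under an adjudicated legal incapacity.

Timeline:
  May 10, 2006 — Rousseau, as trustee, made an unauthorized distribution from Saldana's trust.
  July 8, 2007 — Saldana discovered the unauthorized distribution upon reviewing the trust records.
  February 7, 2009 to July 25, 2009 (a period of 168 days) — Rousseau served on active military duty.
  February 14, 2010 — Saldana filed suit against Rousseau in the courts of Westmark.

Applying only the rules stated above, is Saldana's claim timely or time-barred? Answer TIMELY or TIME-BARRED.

The claim accrued on July 8, 2007 — the later of the May 10, 2006 act and the July 8, 2007 discovery.
Adding the 2 years base period to July 8, 2007 gives a deadline of July 8, 2009, before any tolling.
The period was tolled for 168 days by the defendant's active military service (February 7, 2009 to July 25, 2009), pushing the deadline to December 23, 2009.
The February 14, 2010 filing falls after the December 23, 2009 deadline; the claim is time-barred.

TIME-BARRED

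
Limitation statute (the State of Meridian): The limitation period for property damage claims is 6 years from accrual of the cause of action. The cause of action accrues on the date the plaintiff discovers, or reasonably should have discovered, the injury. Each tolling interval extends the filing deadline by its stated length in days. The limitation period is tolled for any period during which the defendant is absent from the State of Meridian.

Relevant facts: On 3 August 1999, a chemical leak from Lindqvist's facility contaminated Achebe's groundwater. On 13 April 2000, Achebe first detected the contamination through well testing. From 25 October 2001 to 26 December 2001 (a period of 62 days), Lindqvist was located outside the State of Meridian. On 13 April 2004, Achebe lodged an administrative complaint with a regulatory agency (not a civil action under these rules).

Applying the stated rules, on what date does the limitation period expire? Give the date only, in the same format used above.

14 June 2006

Under the discovery rule, the claim accrued on 13 April 2000, when Achebe discovered the injury — not on the 3 August 1999 date of the underlying act.
The untolled deadline — 6 years after 13 April 2000 — is 13 April 2006.
The defendant's absence from the jurisdiction from 25 October 2001 to 26 December 2001 tolled the period for 62 days, extending the deadline to 14 June 2006.
The other events in the timeline have no effect on the limitation period under the stated rules.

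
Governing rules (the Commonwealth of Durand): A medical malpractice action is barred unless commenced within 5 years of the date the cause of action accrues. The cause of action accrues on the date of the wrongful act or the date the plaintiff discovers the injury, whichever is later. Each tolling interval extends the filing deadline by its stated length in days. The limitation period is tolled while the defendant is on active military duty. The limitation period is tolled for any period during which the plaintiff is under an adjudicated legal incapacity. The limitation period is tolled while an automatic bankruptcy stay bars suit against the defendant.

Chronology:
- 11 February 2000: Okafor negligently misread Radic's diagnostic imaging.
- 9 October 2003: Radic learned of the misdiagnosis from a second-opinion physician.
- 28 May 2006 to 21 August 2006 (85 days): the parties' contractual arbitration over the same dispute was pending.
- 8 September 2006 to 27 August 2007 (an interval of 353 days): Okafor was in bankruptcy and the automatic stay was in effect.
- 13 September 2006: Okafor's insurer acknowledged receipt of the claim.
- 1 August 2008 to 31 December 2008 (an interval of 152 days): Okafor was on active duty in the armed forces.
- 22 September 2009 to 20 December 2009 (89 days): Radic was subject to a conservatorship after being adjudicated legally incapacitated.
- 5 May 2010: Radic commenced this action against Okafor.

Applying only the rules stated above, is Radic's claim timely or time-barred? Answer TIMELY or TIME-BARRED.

TIMELY

Taking the later of the act (11 February 2000) and discovery (9 October 2003), the claim accrued on 9 October 2003.
Adding the 5 years base period to 9 October 2003 gives a deadline of 9 October 2008, before any tolling.
The period was tolled for 353 days by the automatic bankruptcy stay (8 September 2006 to 27 August 2007), pushing the deadline to 27 September 2009.
The period was tolled for 152 days by the defendant's active military service (1 August 2008 to 31 December 2008), pushing the deadline to 26 February 2010.
The period was tolled for 89 days by the plaintiff's legal incapacity (22 September 2009 to 20 December 2009), pushing the deadline to 26 May 2010.
The pending related arbitration from 28 May 2006 to 21 August 2006 does not toll the period, because no stated rule makes a pending arbitration a tolling event.
The other events in the timeline have no effect on the limitation period under the stated rules.
The 5 May 2010 filing precedes the 26 May 2010 deadline; the claim is timely.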